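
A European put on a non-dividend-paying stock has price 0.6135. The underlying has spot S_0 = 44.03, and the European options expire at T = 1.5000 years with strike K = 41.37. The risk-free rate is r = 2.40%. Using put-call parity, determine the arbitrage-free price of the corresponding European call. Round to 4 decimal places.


Answer: Call price = 4.7363

Derivation:
Put-call parity: C - P = S_0 * exp(-qT) - K * exp(-rT).
S_0 * exp(-qT) = 44.0300 * 1.00000000 = 44.03000000
K * exp(-rT) = 41.3700 * 0.96464029 = 39.90716894
C = P + S*exp(-qT) - K*exp(-rT)
C = 0.6135 + 44.03000000 - 39.90716894 = 4.7363


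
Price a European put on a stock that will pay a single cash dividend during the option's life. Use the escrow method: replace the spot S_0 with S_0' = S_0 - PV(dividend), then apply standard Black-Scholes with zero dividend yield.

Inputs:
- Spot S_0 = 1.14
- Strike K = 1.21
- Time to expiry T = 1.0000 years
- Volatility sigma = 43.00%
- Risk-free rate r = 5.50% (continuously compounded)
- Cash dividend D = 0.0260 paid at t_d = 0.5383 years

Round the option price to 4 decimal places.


PV(D) = D * exp(-r * t_d) = 0.0260 * 0.97082748 = 0.02524151
S_0' = S_0 - PV(D) = 1.1400 - 0.02524151 = 1.11475849
d1 = (ln(S_0'/K) + (r + sigma^2/2)*T) / (sigma*sqrt(T)) = 0.15224981
d2 = d1 - sigma*sqrt(T) = -0.27775019
exp(-rT) = 0.94648515
N(-d1) = 0.43949496; N(-d2) = 0.60939794
P = K * exp(-rT) * N(-d2) - S_0' * N(-d1) = 1.2100 * 0.94648515 * 0.60939794 - 1.11475849 * 0.43949496 = 0.2080

Answer: Price = 0.2080


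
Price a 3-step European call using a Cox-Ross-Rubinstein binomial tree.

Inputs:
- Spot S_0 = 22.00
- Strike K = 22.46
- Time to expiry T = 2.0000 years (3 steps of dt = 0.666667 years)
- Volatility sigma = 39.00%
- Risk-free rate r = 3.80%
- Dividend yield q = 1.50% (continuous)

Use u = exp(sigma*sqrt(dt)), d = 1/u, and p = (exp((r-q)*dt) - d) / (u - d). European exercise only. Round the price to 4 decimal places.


dt = T/N = 0.666667
u = exp(sigma*sqrt(dt)) = 1.374972; d = 1/u = 0.727287
p = (exp((r-q)*dt) - d) / (u - d) = 0.444914
Discount per step: exp(-r*dt) = 0.974985
Stock lattice S(k, i) with i counting down-moves:
  k=0: S(0,0) = 22.0000
  k=1: S(1,0) = 30.2494; S(1,1) = 16.0003
  k=2: S(2,0) = 41.5921; S(2,1) = 22.0000; S(2,2) = 11.6368
  k=3: S(3,0) = 57.1880; S(3,1) = 30.2494; S(3,2) = 16.0003; S(3,3) = 8.4633
Terminal payoffs V(N, i) = max(S_T - K, 0):
  V(3,0) = 34.727964; V(3,1) = 7.789393; V(3,2) = 0.000000; V(3,3) = 0.000000
Backward induction: V(k, i) = exp(-r*dt) * [p * V(k+1, i) + (1-p) * V(k+1, i+1)].
  V(2,0) = exp(-r*dt) * [p*34.727964 + (1-p)*7.789393] = 19.280073
  V(2,1) = exp(-r*dt) * [p*7.789393 + (1-p)*0.000000] = 3.378917
  V(2,2) = exp(-r*dt) * [p*0.000000 + (1-p)*0.000000] = 0.000000
  V(1,0) = exp(-r*dt) * [p*19.280073 + (1-p)*3.378917] = 10.192067
  V(1,1) = exp(-r*dt) * [p*3.378917 + (1-p)*0.000000] = 1.465722
  V(0,0) = exp(-r*dt) * [p*10.192067 + (1-p)*1.465722] = 5.214409

Answer: Price = V(0,0) = 5.2144


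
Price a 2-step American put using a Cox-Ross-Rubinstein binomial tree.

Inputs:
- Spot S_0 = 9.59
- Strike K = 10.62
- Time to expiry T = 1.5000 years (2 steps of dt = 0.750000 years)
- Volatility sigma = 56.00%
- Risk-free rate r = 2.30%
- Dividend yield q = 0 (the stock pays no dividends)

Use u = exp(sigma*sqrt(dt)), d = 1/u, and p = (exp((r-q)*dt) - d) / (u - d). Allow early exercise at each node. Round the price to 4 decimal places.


Answer: Price = V(0,0) = 3.0270

Derivation:
dt = T/N = 0.750000
u = exp(sigma*sqrt(dt)) = 1.624133; d = 1/u = 0.615713
p = (exp((r-q)*dt) - d) / (u - d) = 0.398333
Discount per step: exp(-r*dt) = 0.982898
Stock lattice S(k, i) with i counting down-moves:
  k=0: S(0,0) = 9.5900
  k=1: S(1,0) = 15.5754; S(1,1) = 5.9047
  k=2: S(2,0) = 25.2966; S(2,1) = 9.5900; S(2,2) = 3.6356
Terminal payoffs V(N, i) = max(K - S_T, 0):
  V(2,0) = 0.000000; V(2,1) = 1.030000; V(2,2) = 6.984406
Backward induction: V(k, i) = exp(-r*dt) * [p * V(k+1, i) + (1-p) * V(k+1, i+1)]; then take max(V_cont, immediate exercise) for American.
  V(1,0) = exp(-r*dt) * [p*0.000000 + (1-p)*1.030000] = 0.609119; exercise = 0.000000; V(1,0) = max -> 0.609119
  V(1,1) = exp(-r*dt) * [p*1.030000 + (1-p)*6.984406] = 4.533688; exercise = 4.715312; V(1,1) = max -> 4.715312
  V(0,0) = exp(-r*dt) * [p*0.609119 + (1-p)*4.715312] = 3.027012; exercise = 1.030000; V(0,0) = max -> 3.027012


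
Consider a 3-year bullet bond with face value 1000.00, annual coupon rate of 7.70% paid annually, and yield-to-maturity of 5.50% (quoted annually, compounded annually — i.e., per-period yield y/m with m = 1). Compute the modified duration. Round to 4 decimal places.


Answer: Modified duration = 2.6511

Derivation:
Coupon per period c = face * coupon_rate / m = 77.000000
Periods per year m = 1; per-period yield y/m = 0.055000
Number of cashflows N = 3
Cashflows (t years, CF_t, discount factor 1/(1+y/m)^(m*t), PV):
  t = 1.0000: CF_t = 77.000000, DF = 0.947867, PV = 72.985782
  t = 2.0000: CF_t = 77.000000, DF = 0.898452, PV = 69.180836
  t = 3.0000: CF_t = 1077.000000, DF = 0.851614, PV = 917.187916
Price P = sum_t PV_t = 1059.354534
First compute Macaulay numerator sum_t t * PV_t:
  t * PV_t at t = 1.0000: 72.985782
  t * PV_t at t = 2.0000: 138.361672
  t * PV_t at t = 3.0000: 2751.563749
Macaulay duration D = 2962.911203 / 1059.354534 = 2.796902
Modified duration = D / (1 + y/m) = 2.796902 / (1 + 0.055000) = 2.651092


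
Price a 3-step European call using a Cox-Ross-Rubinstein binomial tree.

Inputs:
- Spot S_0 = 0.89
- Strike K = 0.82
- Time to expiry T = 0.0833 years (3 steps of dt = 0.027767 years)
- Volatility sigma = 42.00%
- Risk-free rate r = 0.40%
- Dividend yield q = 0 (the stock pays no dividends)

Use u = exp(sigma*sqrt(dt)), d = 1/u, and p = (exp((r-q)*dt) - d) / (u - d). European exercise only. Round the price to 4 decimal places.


dt = T/N = 0.027767
u = exp(sigma*sqrt(dt)) = 1.072493; d = 1/u = 0.932407
p = (exp((r-q)*dt) - d) / (u - d) = 0.483304
Discount per step: exp(-r*dt) = 0.999889
Stock lattice S(k, i) with i counting down-moves:
  k=0: S(0,0) = 0.8900
  k=1: S(1,0) = 0.9545; S(1,1) = 0.8298
  k=2: S(2,0) = 1.0237; S(2,1) = 0.8900; S(2,2) = 0.7738
  k=3: S(3,0) = 1.0979; S(3,1) = 0.9545; S(3,2) = 0.8298; S(3,3) = 0.7215
Terminal payoffs V(N, i) = max(S_T - K, 0):
  V(3,0) = 0.277927; V(3,1) = 0.134519; V(3,2) = 0.009842; V(3,3) = 0.000000
Backward induction: V(k, i) = exp(-r*dt) * [p * V(k+1, i) + (1-p) * V(k+1, i+1)].
  V(2,0) = exp(-r*dt) * [p*0.277927 + (1-p)*0.134519] = 0.203806
  V(2,1) = exp(-r*dt) * [p*0.134519 + (1-p)*0.009842] = 0.070091
  V(2,2) = exp(-r*dt) * [p*0.009842 + (1-p)*0.000000] = 0.004756
  V(1,0) = exp(-r*dt) * [p*0.203806 + (1-p)*0.070091] = 0.134701
  V(1,1) = exp(-r*dt) * [p*0.070091 + (1-p)*0.004756] = 0.036329
  V(0,0) = exp(-r*dt) * [p*0.134701 + (1-p)*0.036329] = 0.083863

Answer: Price = V(0,0) = 0.0839


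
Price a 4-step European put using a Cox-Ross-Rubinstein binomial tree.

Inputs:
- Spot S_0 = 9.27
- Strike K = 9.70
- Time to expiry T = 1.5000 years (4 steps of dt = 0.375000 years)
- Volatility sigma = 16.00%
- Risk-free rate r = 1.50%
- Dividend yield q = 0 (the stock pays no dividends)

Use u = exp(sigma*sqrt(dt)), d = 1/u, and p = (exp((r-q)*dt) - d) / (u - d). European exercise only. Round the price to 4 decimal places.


Answer: Price = V(0,0) = 0.8602

Derivation:
dt = T/N = 0.375000
u = exp(sigma*sqrt(dt)) = 1.102940; d = 1/u = 0.906667
p = (exp((r-q)*dt) - d) / (u - d) = 0.504265
Discount per step: exp(-r*dt) = 0.994391
Stock lattice S(k, i) with i counting down-moves:
  k=0: S(0,0) = 9.2700
  k=1: S(1,0) = 10.2243; S(1,1) = 8.4048
  k=2: S(2,0) = 11.2767; S(2,1) = 9.2700; S(2,2) = 7.6204
  k=3: S(3,0) = 12.4376; S(3,1) = 10.2243; S(3,2) = 8.4048; S(3,3) = 6.9091
  k=4: S(4,0) = 13.7179; S(4,1) = 11.2767; S(4,2) = 9.2700; S(4,3) = 7.6204; S(4,4) = 6.2643
Terminal payoffs V(N, i) = max(K - S_T, 0):
  V(4,0) = 0.000000; V(4,1) = 0.000000; V(4,2) = 0.430000; V(4,3) = 2.079636; V(4,4) = 3.435711
Backward induction: V(k, i) = exp(-r*dt) * [p * V(k+1, i) + (1-p) * V(k+1, i+1)].
  V(3,0) = exp(-r*dt) * [p*0.000000 + (1-p)*0.000000] = 0.000000
  V(3,1) = exp(-r*dt) * [p*0.000000 + (1-p)*0.430000] = 0.211971
  V(3,2) = exp(-r*dt) * [p*0.430000 + (1-p)*2.079636] = 1.240784
  V(3,3) = exp(-r*dt) * [p*2.079636 + (1-p)*3.435711] = 2.736455
  V(2,0) = exp(-r*dt) * [p*0.000000 + (1-p)*0.211971] = 0.104492
  V(2,1) = exp(-r*dt) * [p*0.211971 + (1-p)*1.240784] = 0.717940
  V(2,2) = exp(-r*dt) * [p*1.240784 + (1-p)*2.736455] = 1.971122
  V(1,0) = exp(-r*dt) * [p*0.104492 + (1-p)*0.717940] = 0.406308
  V(1,1) = exp(-r*dt) * [p*0.717940 + (1-p)*1.971122] = 1.331675
  V(0,0) = exp(-r*dt) * [p*0.406308 + (1-p)*1.331675] = 0.860193


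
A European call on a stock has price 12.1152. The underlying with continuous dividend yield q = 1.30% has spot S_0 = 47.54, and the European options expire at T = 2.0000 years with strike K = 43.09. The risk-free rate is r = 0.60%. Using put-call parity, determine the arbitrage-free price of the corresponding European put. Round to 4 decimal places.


Answer: Put price = 8.3713

Derivation:
Put-call parity: C - P = S_0 * exp(-qT) - K * exp(-rT).
S_0 * exp(-qT) = 47.5400 * 0.97433509 = 46.31989016
K * exp(-rT) = 43.0900 * 0.98807171 = 42.57601011
P = C - S*exp(-qT) + K*exp(-rT)
P = 12.1152 - 46.31989016 + 42.57601011 = 8.3713


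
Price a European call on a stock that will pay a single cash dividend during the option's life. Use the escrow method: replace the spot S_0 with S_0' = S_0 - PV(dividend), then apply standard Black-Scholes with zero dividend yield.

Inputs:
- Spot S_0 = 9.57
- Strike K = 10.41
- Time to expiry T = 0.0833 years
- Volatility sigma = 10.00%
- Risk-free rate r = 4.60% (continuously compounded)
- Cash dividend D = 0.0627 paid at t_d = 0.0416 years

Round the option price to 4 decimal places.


PV(D) = D * exp(-r * t_d) = 0.0627 * 0.99808823 = 0.06258013
S_0' = S_0 - PV(D) = 9.5700 - 0.06258013 = 9.50741987
d1 = (ln(S_0'/K) + (r + sigma^2/2)*T) / (sigma*sqrt(T)) = -2.99517811
d2 = d1 - sigma*sqrt(T) = -3.02403985
exp(-rT) = 0.99617553
N(d1) = 0.00137142; N(d2) = 0.00124712
C = S_0' * N(d1) - K * exp(-rT) * N(d2) = 9.50741987 * 0.00137142 - 10.4100 * 0.99617553 * 0.00124712 = 0.0001

Answer: Price = 0.0001


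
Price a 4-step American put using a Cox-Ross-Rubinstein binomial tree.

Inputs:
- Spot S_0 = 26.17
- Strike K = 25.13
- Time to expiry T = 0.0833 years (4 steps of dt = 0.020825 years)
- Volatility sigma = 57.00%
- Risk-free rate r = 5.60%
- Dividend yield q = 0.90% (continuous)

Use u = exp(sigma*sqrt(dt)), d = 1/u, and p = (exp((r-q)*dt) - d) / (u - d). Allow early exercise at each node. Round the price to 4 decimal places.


Answer: Price = V(0,0) = 1.2146

Derivation:
dt = T/N = 0.020825
u = exp(sigma*sqrt(dt)) = 1.085734; d = 1/u = 0.921036
p = (exp((r-q)*dt) - d) / (u - d) = 0.485393
Discount per step: exp(-r*dt) = 0.998834
Stock lattice S(k, i) with i counting down-moves:
  k=0: S(0,0) = 26.1700
  k=1: S(1,0) = 28.4137; S(1,1) = 24.1035
  k=2: S(2,0) = 30.8497; S(2,1) = 26.1700; S(2,2) = 22.2002
  k=3: S(3,0) = 33.4945; S(3,1) = 28.4137; S(3,2) = 24.1035; S(3,3) = 20.4472
  k=4: S(4,0) = 36.3661; S(4,1) = 30.8497; S(4,2) = 26.1700; S(4,3) = 22.2002; S(4,4) = 18.8326
Terminal payoffs V(N, i) = max(K - S_T, 0):
  V(4,0) = 0.000000; V(4,1) = 0.000000; V(4,2) = 0.000000; V(4,3) = 2.929789; V(4,4) = 6.297391
Backward induction: V(k, i) = exp(-r*dt) * [p * V(k+1, i) + (1-p) * V(k+1, i+1)]; then take max(V_cont, immediate exercise) for American.
  V(3,0) = exp(-r*dt) * [p*0.000000 + (1-p)*0.000000] = 0.000000; exercise = 0.000000; V(3,0) = max -> 0.000000
  V(3,1) = exp(-r*dt) * [p*0.000000 + (1-p)*0.000000] = 0.000000; exercise = 0.000000; V(3,1) = max -> 0.000000
  V(3,2) = exp(-r*dt) * [p*0.000000 + (1-p)*2.929789] = 1.505931; exercise = 1.026483; V(3,2) = max -> 1.505931
  V(3,3) = exp(-r*dt) * [p*2.929789 + (1-p)*6.297391] = 4.657345; exercise = 4.682802; V(3,3) = max -> 4.682802
  V(2,0) = exp(-r*dt) * [p*0.000000 + (1-p)*0.000000] = 0.000000; exercise = 0.000000; V(2,0) = max -> 0.000000
  V(2,1) = exp(-r*dt) * [p*0.000000 + (1-p)*1.505931] = 0.774059; exercise = 0.000000; V(2,1) = max -> 0.774059
  V(2,2) = exp(-r*dt) * [p*1.505931 + (1-p)*4.682802] = 3.137110; exercise = 2.929789; V(2,2) = max -> 3.137110
  V(1,0) = exp(-r*dt) * [p*0.000000 + (1-p)*0.774059] = 0.397872; exercise = 0.000000; V(1,0) = max -> 0.397872
  V(1,1) = exp(-r*dt) * [p*0.774059 + (1-p)*3.137110] = 1.987781; exercise = 1.026483; V(1,1) = max -> 1.987781
  V(0,0) = exp(-r*dt) * [p*0.397872 + (1-p)*1.987781] = 1.214632; exercise = 0.000000; V(0,0) = max -> 1.214632


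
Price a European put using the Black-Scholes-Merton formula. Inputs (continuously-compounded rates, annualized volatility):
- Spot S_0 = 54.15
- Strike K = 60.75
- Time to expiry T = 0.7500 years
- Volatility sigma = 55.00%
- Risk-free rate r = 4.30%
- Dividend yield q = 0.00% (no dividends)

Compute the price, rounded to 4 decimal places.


Answer: Price = 13.1260

Derivation:
d1 = (ln(S/K) + (r - q + 0.5*sigma^2) * T) / (sigma * sqrt(T)) = 0.06440792
d2 = d1 - sigma * sqrt(T) = -0.41190605
exp(-rT) = 0.96826449; exp(-qT) = 1.00000000
P = K * exp(-rT) * N(-d2) - S_0 * exp(-qT) * N(-d1)
N(-d1) = 0.47432271; N(-d2) = 0.65979586
P = 60.7500 * 0.96826449 * 0.65979586 - 54.1500 * 1.00000000 * 0.47432271 = 13.1260


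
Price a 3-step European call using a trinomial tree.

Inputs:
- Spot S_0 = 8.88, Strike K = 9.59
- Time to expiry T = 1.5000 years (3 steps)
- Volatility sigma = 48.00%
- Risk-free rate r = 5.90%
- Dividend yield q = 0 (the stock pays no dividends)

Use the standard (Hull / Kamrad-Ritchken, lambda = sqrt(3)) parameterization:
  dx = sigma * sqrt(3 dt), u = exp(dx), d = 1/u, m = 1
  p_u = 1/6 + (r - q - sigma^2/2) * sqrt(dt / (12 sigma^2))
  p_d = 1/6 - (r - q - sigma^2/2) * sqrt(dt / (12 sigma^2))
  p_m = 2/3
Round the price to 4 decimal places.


Answer: Price = V(0,0) = 2.0108

Derivation:
dt = T/N = 0.500000; dx = sigma*sqrt(3*dt) = 0.587878
u = exp(dx) = 1.800164; d = 1/u = 0.555505
p_u = 0.142767, p_m = 0.666667, p_d = 0.190566
Discount per step: exp(-r*dt) = 0.970931
Stock lattice S(k, j) with j the centered position index:
  k=0: S(0,+0) = 8.8800
  k=1: S(1,-1) = 4.9329; S(1,+0) = 8.8800; S(1,+1) = 15.9855
  k=2: S(2,-2) = 2.7402; S(2,-1) = 4.9329; S(2,+0) = 8.8800; S(2,+1) = 15.9855; S(2,+2) = 28.7764
  k=3: S(3,-3) = 1.5222; S(3,-2) = 2.7402; S(3,-1) = 4.9329; S(3,+0) = 8.8800; S(3,+1) = 15.9855; S(3,+2) = 28.7764; S(3,+3) = 51.8023
Terminal payoffs V(N, j) = max(S_T - K, 0):
  V(3,-3) = 0.000000; V(3,-2) = 0.000000; V(3,-1) = 0.000000; V(3,+0) = 0.000000; V(3,+1) = 6.395453; V(3,+2) = 19.186430; V(3,+3) = 42.212280
Backward induction: V(k, j) = exp(-r*dt) * [p_u * V(k+1, j+1) + p_m * V(k+1, j) + p_d * V(k+1, j-1)]
  V(2,-2) = exp(-r*dt) * [p_u*0.000000 + p_m*0.000000 + p_d*0.000000] = 0.000000
  V(2,-1) = exp(-r*dt) * [p_u*0.000000 + p_m*0.000000 + p_d*0.000000] = 0.000000
  V(2,+0) = exp(-r*dt) * [p_u*6.395453 + p_m*0.000000 + p_d*0.000000] = 0.886519
  V(2,+1) = exp(-r*dt) * [p_u*19.186430 + p_m*6.395453 + p_d*0.000000] = 6.799261
  V(2,+2) = exp(-r*dt) * [p_u*42.212280 + p_m*19.186430 + p_d*6.395453] = 19.453801
  V(1,-1) = exp(-r*dt) * [p_u*0.886519 + p_m*0.000000 + p_d*0.000000] = 0.122887
  V(1,+0) = exp(-r*dt) * [p_u*6.799261 + p_m*0.886519 + p_d*0.000000] = 1.516325
  V(1,+1) = exp(-r*dt) * [p_u*19.453801 + p_m*6.799261 + p_d*0.886519] = 7.261732
  V(0,+0) = exp(-r*dt) * [p_u*7.261732 + p_m*1.516325 + p_d*0.122887] = 2.010835


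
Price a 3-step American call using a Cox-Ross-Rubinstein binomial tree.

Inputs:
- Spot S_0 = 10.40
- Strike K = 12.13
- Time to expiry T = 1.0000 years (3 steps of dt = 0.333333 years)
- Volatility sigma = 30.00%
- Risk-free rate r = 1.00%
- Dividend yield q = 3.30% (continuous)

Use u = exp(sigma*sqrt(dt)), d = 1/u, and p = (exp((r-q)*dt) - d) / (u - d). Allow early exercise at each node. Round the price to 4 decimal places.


dt = T/N = 0.333333
u = exp(sigma*sqrt(dt)) = 1.189110; d = 1/u = 0.840965
p = (exp((r-q)*dt) - d) / (u - d) = 0.434869
Discount per step: exp(-r*dt) = 0.996672
Stock lattice S(k, i) with i counting down-moves:
  k=0: S(0,0) = 10.4000
  k=1: S(1,0) = 12.3667; S(1,1) = 8.7460
  k=2: S(2,0) = 14.7054; S(2,1) = 10.4000; S(2,2) = 7.3551
  k=3: S(3,0) = 17.4864; S(3,1) = 12.3667; S(3,2) = 8.7460; S(3,3) = 6.1854
Terminal payoffs V(N, i) = max(S_T - K, 0):
  V(3,0) = 5.356358; V(3,1) = 0.236743; V(3,2) = 0.000000; V(3,3) = 0.000000
Backward induction: V(k, i) = exp(-r*dt) * [p * V(k+1, i) + (1-p) * V(k+1, i+1)]; then take max(V_cont, immediate exercise) for American.
  V(2,0) = exp(-r*dt) * [p*5.356358 + (1-p)*0.236743] = 2.454910; exercise = 2.575418; V(2,0) = max -> 2.575418
  V(2,1) = exp(-r*dt) * [p*0.236743 + (1-p)*0.000000] = 0.102610; exercise = 0.000000; V(2,1) = max -> 0.102610
  V(2,2) = exp(-r*dt) * [p*0.000000 + (1-p)*0.000000] = 0.000000; exercise = 0.000000; V(2,2) = max -> 0.000000
  V(1,0) = exp(-r*dt) * [p*2.575418 + (1-p)*0.102610] = 1.174038; exercise = 0.236743; V(1,0) = max -> 1.174038
  V(1,1) = exp(-r*dt) * [p*0.102610 + (1-p)*0.000000] = 0.044473; exercise = 0.000000; V(1,1) = max -> 0.044473
  V(0,0) = exp(-r*dt) * [p*1.174038 + (1-p)*0.044473] = 0.533904; exercise = 0.000000; V(0,0) = max -> 0.533904

Answer: Price = V(0,0) = 0.5339


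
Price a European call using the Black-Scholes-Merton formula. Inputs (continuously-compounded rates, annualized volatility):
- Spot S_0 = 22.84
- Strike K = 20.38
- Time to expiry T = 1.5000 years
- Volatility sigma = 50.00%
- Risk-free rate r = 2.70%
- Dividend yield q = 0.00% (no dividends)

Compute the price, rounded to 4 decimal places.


d1 = (ln(S/K) + (r - q + 0.5*sigma^2) * T) / (sigma * sqrt(T)) = 0.55841729
d2 = d1 - sigma * sqrt(T) = -0.05395514
exp(-rT) = 0.96030916; exp(-qT) = 1.00000000
C = S_0 * exp(-qT) * N(d1) - K * exp(-rT) * N(d2)
N(d1) = 0.71172027; N(d2) = 0.47848545
C = 22.8400 * 1.00000000 * 0.71172027 - 20.3800 * 0.96030916 * 0.47848545 = 6.8912

Answer: Price = 6.8912


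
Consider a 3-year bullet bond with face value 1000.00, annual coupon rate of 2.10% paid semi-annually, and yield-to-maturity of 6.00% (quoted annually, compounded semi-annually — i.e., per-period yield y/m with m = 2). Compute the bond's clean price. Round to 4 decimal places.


Answer: Price = 894.3648

Derivation:
Coupon per period c = face * coupon_rate / m = 10.500000
Periods per year m = 2; per-period yield y/m = 0.030000
Number of cashflows N = 6
Cashflows (t years, CF_t, discount factor 1/(1+y/m)^(m*t), PV):
  t = 0.5000: CF_t = 10.500000, DF = 0.970874, PV = 10.194175
  t = 1.0000: CF_t = 10.500000, DF = 0.942596, PV = 9.897257
  t = 1.5000: CF_t = 10.500000, DF = 0.915142, PV = 9.608987
  t = 2.0000: CF_t = 10.500000, DF = 0.888487, PV = 9.329114
  t = 2.5000: CF_t = 10.500000, DF = 0.862609, PV = 9.057392
  t = 3.0000: CF_t = 1010.500000, DF = 0.837484, PV = 846.277841
Price P = sum_t PV_t = 894.364767


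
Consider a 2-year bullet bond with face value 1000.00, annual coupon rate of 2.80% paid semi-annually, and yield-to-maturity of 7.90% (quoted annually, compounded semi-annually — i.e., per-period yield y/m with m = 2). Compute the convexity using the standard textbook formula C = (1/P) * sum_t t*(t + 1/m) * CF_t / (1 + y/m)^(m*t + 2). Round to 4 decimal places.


Answer: Convexity = 4.4937

Derivation:
Coupon per period c = face * coupon_rate / m = 14.000000
Periods per year m = 2; per-period yield y/m = 0.039500
Number of cashflows N = 4
Cashflows (t years, CF_t, discount factor 1/(1+y/m)^(m*t), PV):
  t = 0.5000: CF_t = 14.000000, DF = 0.962001, PV = 13.468013
  t = 1.0000: CF_t = 14.000000, DF = 0.925446, PV = 12.956242
  t = 1.5000: CF_t = 14.000000, DF = 0.890280, PV = 12.463917
  t = 2.0000: CF_t = 1014.000000, DF = 0.856450, PV = 868.440323
Price P = sum_t PV_t = 907.328496
Convexity numerator sum_t t*(t + 1/m) * CF_t / (1+y/m)^(m*t + 2):
  t = 0.5000: term = 6.231959
  t = 1.0000: term = 17.985450
  t = 1.5000: term = 34.604041
  t = 2.0000: term = 4018.472469
Convexity = (1/P) * sum = 4077.293920 / 907.328496 = 4.493735


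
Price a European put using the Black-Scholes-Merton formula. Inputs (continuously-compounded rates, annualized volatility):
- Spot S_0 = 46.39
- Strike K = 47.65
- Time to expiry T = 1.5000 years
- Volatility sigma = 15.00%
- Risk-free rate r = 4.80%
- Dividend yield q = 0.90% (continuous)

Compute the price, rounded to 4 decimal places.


Answer: Price = 2.6321

Derivation:
d1 = (ln(S/K) + (r - q + 0.5*sigma^2) * T) / (sigma * sqrt(T)) = 0.26441582
d2 = d1 - sigma * sqrt(T) = 0.08070409
exp(-rT) = 0.93053090; exp(-qT) = 0.98659072
P = K * exp(-rT) * N(-d2) - S_0 * exp(-qT) * N(-d1)
N(-d1) = 0.39572976; N(-d2) = 0.46783864
P = 47.6500 * 0.93053090 * 0.46783864 - 46.3900 * 0.98659072 * 0.39572976 = 2.6321


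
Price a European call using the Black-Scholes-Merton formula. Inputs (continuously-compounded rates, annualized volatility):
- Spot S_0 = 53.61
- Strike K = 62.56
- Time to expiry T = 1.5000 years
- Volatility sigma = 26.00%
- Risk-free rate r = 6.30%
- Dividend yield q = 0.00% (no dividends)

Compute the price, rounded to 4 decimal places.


Answer: Price = 5.4588

Derivation:
d1 = (ln(S/K) + (r - q + 0.5*sigma^2) * T) / (sigma * sqrt(T)) = -0.02886152
d2 = d1 - sigma * sqrt(T) = -0.34729518
exp(-rT) = 0.90982773; exp(-qT) = 1.00000000
C = S_0 * exp(-qT) * N(d1) - K * exp(-rT) * N(d2)
N(d1) = 0.48848752; N(d2) = 0.36418478
C = 53.6100 * 1.00000000 * 0.48848752 - 62.5600 * 0.90982773 * 0.36418478 = 5.4588


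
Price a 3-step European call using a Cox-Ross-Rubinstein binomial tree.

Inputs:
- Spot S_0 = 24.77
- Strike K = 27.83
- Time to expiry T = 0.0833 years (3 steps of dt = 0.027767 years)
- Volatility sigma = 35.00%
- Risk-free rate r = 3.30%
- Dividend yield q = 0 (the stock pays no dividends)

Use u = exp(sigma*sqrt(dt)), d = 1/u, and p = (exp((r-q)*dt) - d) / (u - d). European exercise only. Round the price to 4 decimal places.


Answer: Price = V(0,0) = 0.2006

Derivation:
dt = T/N = 0.027767
u = exp(sigma*sqrt(dt)) = 1.060056; d = 1/u = 0.943346
p = (exp((r-q)*dt) - d) / (u - d) = 0.493278
Discount per step: exp(-r*dt) = 0.999084
Stock lattice S(k, i) with i counting down-moves:
  k=0: S(0,0) = 24.7700
  k=1: S(1,0) = 26.2576; S(1,1) = 23.3667
  k=2: S(2,0) = 27.8345; S(2,1) = 24.7700; S(2,2) = 22.0429
  k=3: S(3,0) = 29.5061; S(3,1) = 26.2576; S(3,2) = 23.3667; S(3,3) = 20.7941
Terminal payoffs V(N, i) = max(S_T - K, 0):
  V(3,0) = 1.676136; V(3,1) = 0.000000; V(3,2) = 0.000000; V(3,3) = 0.000000
Backward induction: V(k, i) = exp(-r*dt) * [p * V(k+1, i) + (1-p) * V(k+1, i+1)].
  V(2,0) = exp(-r*dt) * [p*1.676136 + (1-p)*0.000000] = 0.826044
  V(2,1) = exp(-r*dt) * [p*0.000000 + (1-p)*0.000000] = 0.000000
  V(2,2) = exp(-r*dt) * [p*0.000000 + (1-p)*0.000000] = 0.000000
  V(1,0) = exp(-r*dt) * [p*0.826044 + (1-p)*0.000000] = 0.407097
  V(1,1) = exp(-r*dt) * [p*0.000000 + (1-p)*0.000000] = 0.000000
  V(0,0) = exp(-r*dt) * [p*0.407097 + (1-p)*0.000000] = 0.200628


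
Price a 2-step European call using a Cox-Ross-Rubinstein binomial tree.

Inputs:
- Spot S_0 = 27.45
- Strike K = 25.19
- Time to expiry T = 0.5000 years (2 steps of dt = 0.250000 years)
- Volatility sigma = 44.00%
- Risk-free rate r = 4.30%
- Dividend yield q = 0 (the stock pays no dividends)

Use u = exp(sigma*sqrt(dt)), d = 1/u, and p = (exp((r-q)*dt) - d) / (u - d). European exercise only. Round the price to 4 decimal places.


dt = T/N = 0.250000
u = exp(sigma*sqrt(dt)) = 1.246077; d = 1/u = 0.802519
p = (exp((r-q)*dt) - d) / (u - d) = 0.469587
Discount per step: exp(-r*dt) = 0.989308
Stock lattice S(k, i) with i counting down-moves:
  k=0: S(0,0) = 27.4500
  k=1: S(1,0) = 34.2048; S(1,1) = 22.0291
  k=2: S(2,0) = 42.6218; S(2,1) = 27.4500; S(2,2) = 17.6788
Terminal payoffs V(N, i) = max(S_T - K, 0):
  V(2,0) = 17.431813; V(2,1) = 2.260000; V(2,2) = 0.000000
Backward induction: V(k, i) = exp(-r*dt) * [p * V(k+1, i) + (1-p) * V(k+1, i+1)].
  V(1,0) = exp(-r*dt) * [p*17.431813 + (1-p)*2.260000] = 9.284148
  V(1,1) = exp(-r*dt) * [p*2.260000 + (1-p)*0.000000] = 1.049920
  V(0,0) = exp(-r*dt) * [p*9.284148 + (1-p)*1.049920] = 4.864039

Answer: Price = V(0,0) = 4.8640


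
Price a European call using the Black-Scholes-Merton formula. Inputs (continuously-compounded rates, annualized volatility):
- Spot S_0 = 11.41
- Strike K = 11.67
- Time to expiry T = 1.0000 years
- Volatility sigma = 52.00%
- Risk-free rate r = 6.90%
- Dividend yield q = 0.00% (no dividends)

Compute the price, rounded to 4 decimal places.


d1 = (ln(S/K) + (r - q + 0.5*sigma^2) * T) / (sigma * sqrt(T)) = 0.34936292
d2 = d1 - sigma * sqrt(T) = -0.17063708
exp(-rT) = 0.93332668; exp(-qT) = 1.00000000
C = S_0 * exp(-qT) * N(d1) - K * exp(-rT) * N(d2)
N(d1) = 0.63659157; N(d2) = 0.43225457
C = 11.4100 * 1.00000000 * 0.63659157 - 11.6700 * 0.93332668 * 0.43225457 = 2.5554

Answer: Price = 2.5554


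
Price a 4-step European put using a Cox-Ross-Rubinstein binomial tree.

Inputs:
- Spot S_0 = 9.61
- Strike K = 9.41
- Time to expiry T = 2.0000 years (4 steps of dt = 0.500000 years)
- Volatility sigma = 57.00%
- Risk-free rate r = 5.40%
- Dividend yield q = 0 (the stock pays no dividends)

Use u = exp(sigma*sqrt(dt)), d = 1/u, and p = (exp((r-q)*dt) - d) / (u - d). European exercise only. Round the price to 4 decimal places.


Answer: Price = V(0,0) = 2.1399

Derivation:
dt = T/N = 0.500000
u = exp(sigma*sqrt(dt)) = 1.496383; d = 1/u = 0.668278
p = (exp((r-q)*dt) - d) / (u - d) = 0.433628
Discount per step: exp(-r*dt) = 0.973361
Stock lattice S(k, i) with i counting down-moves:
  k=0: S(0,0) = 9.6100
  k=1: S(1,0) = 14.3802; S(1,1) = 6.4222
  k=2: S(2,0) = 21.5183; S(2,1) = 9.6100; S(2,2) = 4.2918
  k=3: S(3,0) = 32.1997; S(3,1) = 14.3802; S(3,2) = 6.4222; S(3,3) = 2.8681
  k=4: S(4,0) = 48.1831; S(4,1) = 21.5183; S(4,2) = 9.6100; S(4,3) = 4.2918; S(4,4) = 1.9167
Terminal payoffs V(N, i) = max(K - S_T, 0):
  V(4,0) = 0.000000; V(4,1) = 0.000000; V(4,2) = 0.000000; V(4,3) = 5.118216; V(4,4) = 7.493308
Backward induction: V(k, i) = exp(-r*dt) * [p * V(k+1, i) + (1-p) * V(k+1, i+1)].
  V(3,0) = exp(-r*dt) * [p*0.000000 + (1-p)*0.000000] = 0.000000
  V(3,1) = exp(-r*dt) * [p*0.000000 + (1-p)*0.000000] = 0.000000
  V(3,2) = exp(-r*dt) * [p*0.000000 + (1-p)*5.118216] = 2.821592
  V(3,3) = exp(-r*dt) * [p*5.118216 + (1-p)*7.493308] = 6.291224
  V(2,0) = exp(-r*dt) * [p*0.000000 + (1-p)*0.000000] = 0.000000
  V(2,1) = exp(-r*dt) * [p*0.000000 + (1-p)*2.821592] = 1.555499
  V(2,2) = exp(-r*dt) * [p*2.821592 + (1-p)*6.291224] = 4.659182
  V(1,0) = exp(-r*dt) * [p*0.000000 + (1-p)*1.555499] = 0.857522
  V(1,1) = exp(-r*dt) * [p*1.555499 + (1-p)*4.659182] = 3.225074
  V(0,0) = exp(-r*dt) * [p*0.857522 + (1-p)*3.225074] = 2.139873


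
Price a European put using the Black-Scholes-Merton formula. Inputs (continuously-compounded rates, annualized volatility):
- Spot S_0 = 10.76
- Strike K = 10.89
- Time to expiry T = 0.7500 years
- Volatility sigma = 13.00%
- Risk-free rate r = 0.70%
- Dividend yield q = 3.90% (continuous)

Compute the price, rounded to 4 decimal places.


d1 = (ln(S/K) + (r - q + 0.5*sigma^2) * T) / (sigma * sqrt(T)) = -0.26355491
d2 = d1 - sigma * sqrt(T) = -0.37613821
exp(-rT) = 0.99476376; exp(-qT) = 0.97117364
P = K * exp(-rT) * N(-d2) - S_0 * exp(-qT) * N(-d1)
N(-d1) = 0.60393855; N(-d2) = 0.64659293
P = 10.8900 * 0.99476376 * 0.64659293 - 10.7600 * 0.97117364 * 0.60393855 = 0.6935

Answer: Price = 0.6935


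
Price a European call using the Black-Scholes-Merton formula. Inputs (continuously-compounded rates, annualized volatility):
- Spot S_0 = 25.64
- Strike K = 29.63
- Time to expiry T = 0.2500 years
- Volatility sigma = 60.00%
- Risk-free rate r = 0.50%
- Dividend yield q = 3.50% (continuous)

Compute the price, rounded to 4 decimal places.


Answer: Price = 1.6002

Derivation:
d1 = (ln(S/K) + (r - q + 0.5*sigma^2) * T) / (sigma * sqrt(T)) = -0.35711243
d2 = d1 - sigma * sqrt(T) = -0.65711243
exp(-rT) = 0.99875078; exp(-qT) = 0.99128817
C = S_0 * exp(-qT) * N(d1) - K * exp(-rT) * N(d2)
N(d1) = 0.36050382; N(d2) = 0.25555431
C = 25.6400 * 0.99128817 * 0.36050382 - 29.6300 * 0.99875078 * 0.25555431 = 1.6002


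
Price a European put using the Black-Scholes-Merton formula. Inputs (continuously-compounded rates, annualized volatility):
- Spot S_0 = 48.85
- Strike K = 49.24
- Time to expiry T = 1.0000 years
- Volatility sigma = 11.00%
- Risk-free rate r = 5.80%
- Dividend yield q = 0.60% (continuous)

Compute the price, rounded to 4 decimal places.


Answer: Price = 1.2024

Derivation:
d1 = (ln(S/K) + (r - q + 0.5*sigma^2) * T) / (sigma * sqrt(T)) = 0.45543707
d2 = d1 - sigma * sqrt(T) = 0.34543707
exp(-rT) = 0.94364995; exp(-qT) = 0.99401796
P = K * exp(-rT) * N(-d2) - S_0 * exp(-qT) * N(-d1)
N(-d1) = 0.32439742; N(-d2) = 0.36488291
P = 49.2400 * 0.94364995 * 0.36488291 - 48.8500 * 0.99401796 * 0.32439742 = 1.2024


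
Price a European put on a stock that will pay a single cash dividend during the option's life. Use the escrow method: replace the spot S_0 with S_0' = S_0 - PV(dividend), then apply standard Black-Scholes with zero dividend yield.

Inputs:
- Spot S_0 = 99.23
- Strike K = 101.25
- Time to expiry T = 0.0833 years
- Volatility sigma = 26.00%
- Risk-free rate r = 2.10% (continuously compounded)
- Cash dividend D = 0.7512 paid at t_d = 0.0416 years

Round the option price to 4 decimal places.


Answer: Price = 4.4604

Derivation:
PV(D) = D * exp(-r * t_d) = 0.7512 * 0.99912678 = 0.75054404
S_0' = S_0 - PV(D) = 99.2300 - 0.75054404 = 98.47945596
d1 = (ln(S_0'/K) + (r + sigma^2/2)*T) / (sigma*sqrt(T)) = -0.30889855
d2 = d1 - sigma*sqrt(T) = -0.38393907
exp(-rT) = 0.99825223
N(-d1) = 0.62130065; N(-d2) = 0.64948820
P = K * exp(-rT) * N(-d2) - S_0' * N(-d1) = 101.2500 * 0.99825223 * 0.64948820 - 98.47945596 * 0.62130065 = 4.4604


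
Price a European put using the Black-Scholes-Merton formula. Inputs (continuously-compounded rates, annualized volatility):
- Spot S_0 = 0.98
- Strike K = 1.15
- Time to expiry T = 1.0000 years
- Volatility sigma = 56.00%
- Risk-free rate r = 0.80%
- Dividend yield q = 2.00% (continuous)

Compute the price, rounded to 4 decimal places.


Answer: Price = 0.3324

Derivation:
d1 = (ln(S/K) + (r - q + 0.5*sigma^2) * T) / (sigma * sqrt(T)) = -0.02707973
d2 = d1 - sigma * sqrt(T) = -0.58707973
exp(-rT) = 0.99203191; exp(-qT) = 0.98019867
P = K * exp(-rT) * N(-d2) - S_0 * exp(-qT) * N(-d1)
N(-d1) = 0.51080193; N(-d2) = 0.72142492
P = 1.1500 * 0.99203191 * 0.72142492 - 0.9800 * 0.98019867 * 0.51080193 = 0.3324


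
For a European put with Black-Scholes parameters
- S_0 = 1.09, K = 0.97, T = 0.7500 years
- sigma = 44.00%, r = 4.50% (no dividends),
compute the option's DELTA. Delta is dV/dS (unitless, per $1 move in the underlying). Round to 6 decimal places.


Answer: Delta = -0.279210

Derivation:
d1 = 0.5851888586; d2 = 0.2041376809
phi(d1) = 0.3361621879; exp(-qT) = 1.0000000000; exp(-rT) = 0.9668131777
N(-d1) = 0.2792103678
Delta = -exp(-qT) * N(-d1) = -1.0000000000 * 0.2792103678 = -0.279210


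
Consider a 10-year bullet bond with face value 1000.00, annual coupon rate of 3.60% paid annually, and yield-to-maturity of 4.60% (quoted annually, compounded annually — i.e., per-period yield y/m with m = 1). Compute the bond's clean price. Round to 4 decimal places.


Coupon per period c = face * coupon_rate / m = 36.000000
Periods per year m = 1; per-period yield y/m = 0.046000
Number of cashflows N = 10
Cashflows (t years, CF_t, discount factor 1/(1+y/m)^(m*t), PV):
  t = 1.0000: CF_t = 36.000000, DF = 0.956023, PV = 34.416826
  t = 2.0000: CF_t = 36.000000, DF = 0.913980, PV = 32.903275
  t = 3.0000: CF_t = 36.000000, DF = 0.873786, PV = 31.456286
  t = 4.0000: CF_t = 36.000000, DF = 0.835359, PV = 30.072931
  t = 5.0000: CF_t = 36.000000, DF = 0.798623, PV = 28.750412
  t = 6.0000: CF_t = 36.000000, DF = 0.763501, PV = 27.486054
  t = 7.0000: CF_t = 36.000000, DF = 0.729925, PV = 26.277298
  t = 8.0000: CF_t = 36.000000, DF = 0.697825, PV = 25.121700
  t = 9.0000: CF_t = 36.000000, DF = 0.667137, PV = 24.016922
  t = 10.0000: CF_t = 1036.000000, DF = 0.637798, PV = 660.758730
Price P = sum_t PV_t = 921.260435

Answer: Price = 921.2604


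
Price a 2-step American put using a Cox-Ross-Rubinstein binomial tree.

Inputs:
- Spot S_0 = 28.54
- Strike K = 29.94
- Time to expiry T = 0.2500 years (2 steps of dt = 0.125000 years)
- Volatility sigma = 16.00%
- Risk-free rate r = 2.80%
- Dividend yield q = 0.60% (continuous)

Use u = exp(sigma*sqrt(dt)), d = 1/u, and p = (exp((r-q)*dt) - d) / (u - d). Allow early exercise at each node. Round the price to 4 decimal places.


Answer: Price = V(0,0) = 1.7969

Derivation:
dt = T/N = 0.125000
u = exp(sigma*sqrt(dt)) = 1.058199; d = 1/u = 0.945002
p = (exp((r-q)*dt) - d) / (u - d) = 0.510189
Discount per step: exp(-r*dt) = 0.996506
Stock lattice S(k, i) with i counting down-moves:
  k=0: S(0,0) = 28.5400
  k=1: S(1,0) = 30.2010; S(1,1) = 26.9703
  k=2: S(2,0) = 31.9587; S(2,1) = 28.5400; S(2,2) = 25.4870
Terminal payoffs V(N, i) = max(K - S_T, 0):
  V(2,0) = 0.000000; V(2,1) = 1.400000; V(2,2) = 4.452974
Backward induction: V(k, i) = exp(-r*dt) * [p * V(k+1, i) + (1-p) * V(k+1, i+1)]; then take max(V_cont, immediate exercise) for American.
  V(1,0) = exp(-r*dt) * [p*0.000000 + (1-p)*1.400000] = 0.683340; exercise = 0.000000; V(1,0) = max -> 0.683340
  V(1,1) = exp(-r*dt) * [p*1.400000 + (1-p)*4.452974] = 2.885265; exercise = 2.969651; V(1,1) = max -> 2.969651
  V(0,0) = exp(-r*dt) * [p*0.683340 + (1-p)*2.969651] = 1.796900; exercise = 1.400000; V(0,0) = max -> 1.796900


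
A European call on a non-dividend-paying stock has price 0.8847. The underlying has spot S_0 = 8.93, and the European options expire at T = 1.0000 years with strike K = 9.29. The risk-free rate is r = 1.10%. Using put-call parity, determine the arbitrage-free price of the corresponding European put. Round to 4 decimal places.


Put-call parity: C - P = S_0 * exp(-qT) - K * exp(-rT).
S_0 * exp(-qT) = 8.9300 * 1.00000000 = 8.93000000
K * exp(-rT) = 9.2900 * 0.98906028 = 9.18836999
P = C - S*exp(-qT) + K*exp(-rT)
P = 0.8847 - 8.93000000 + 9.18836999 = 1.1431

Answer: Put price = 1.1431


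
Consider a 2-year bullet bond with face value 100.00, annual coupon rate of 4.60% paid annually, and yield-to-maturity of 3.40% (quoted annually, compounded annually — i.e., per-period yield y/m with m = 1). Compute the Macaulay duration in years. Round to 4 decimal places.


Coupon per period c = face * coupon_rate / m = 4.600000
Periods per year m = 1; per-period yield y/m = 0.034000
Number of cashflows N = 2
Cashflows (t years, CF_t, discount factor 1/(1+y/m)^(m*t), PV):
  t = 1.0000: CF_t = 4.600000, DF = 0.967118, PV = 4.448743
  t = 2.0000: CF_t = 104.600000, DF = 0.935317, PV = 97.834179
Price P = sum_t PV_t = 102.282922
Macaulay numerator sum_t t * PV_t:
  t * PV_t at t = 1.0000: 4.448743
  t * PV_t at t = 2.0000: 195.668359
Macaulay duration D = (sum_t t * PV_t) / P = 200.117102 / 102.282922 = 1.956506

Answer: Macaulay duration = 1.9565 years


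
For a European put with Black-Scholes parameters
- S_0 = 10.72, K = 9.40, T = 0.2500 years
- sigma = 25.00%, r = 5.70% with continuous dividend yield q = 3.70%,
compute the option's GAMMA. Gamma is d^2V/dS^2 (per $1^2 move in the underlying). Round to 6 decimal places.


d1 = 1.1537117309; d2 = 1.0287117309
phi(d1) = 0.2050576926; exp(-qT) = 0.9907926496; exp(-rT) = 0.9858510507
Gamma = exp(-qT) * phi(d1) / (S * sigma * sqrt(T)) = 0.9907926496 * 0.2050576926 / (10.7200 * 0.2500 * 0.5000000000) = 0.151619

Answer: Gamma = 0.151619


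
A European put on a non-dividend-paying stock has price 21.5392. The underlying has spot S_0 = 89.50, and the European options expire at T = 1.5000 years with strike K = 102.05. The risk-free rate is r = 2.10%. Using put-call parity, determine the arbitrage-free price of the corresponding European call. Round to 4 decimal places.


Answer: Call price = 12.1537

Derivation:
Put-call parity: C - P = S_0 * exp(-qT) - K * exp(-rT).
S_0 * exp(-qT) = 89.5000 * 1.00000000 = 89.50000000
K * exp(-rT) = 102.0500 * 0.96899096 = 98.88552711
C = P + S*exp(-qT) - K*exp(-rT)
C = 21.5392 + 89.50000000 - 98.88552711 = 12.1537


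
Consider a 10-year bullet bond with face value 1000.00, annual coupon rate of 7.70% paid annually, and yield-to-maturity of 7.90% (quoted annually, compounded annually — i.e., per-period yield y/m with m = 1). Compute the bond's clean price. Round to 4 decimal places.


Coupon per period c = face * coupon_rate / m = 77.000000
Periods per year m = 1; per-period yield y/m = 0.079000
Number of cashflows N = 10
Cashflows (t years, CF_t, discount factor 1/(1+y/m)^(m*t), PV):
  t = 1.0000: CF_t = 77.000000, DF = 0.926784, PV = 71.362373
  t = 2.0000: CF_t = 77.000000, DF = 0.858929, PV = 66.137509
  t = 3.0000: CF_t = 77.000000, DF = 0.796041, PV = 61.295189
  t = 4.0000: CF_t = 77.000000, DF = 0.737758, PV = 56.807404
  t = 5.0000: CF_t = 77.000000, DF = 0.683743, PV = 52.648197
  t = 6.0000: CF_t = 77.000000, DF = 0.633682, PV = 48.793510
  t = 7.0000: CF_t = 77.000000, DF = 0.587286, PV = 45.221047
  t = 8.0000: CF_t = 77.000000, DF = 0.544288, PV = 41.910145
  t = 9.0000: CF_t = 77.000000, DF = 0.504437, PV = 38.841655
  t = 10.0000: CF_t = 1077.000000, DF = 0.467504, PV = 503.502065
Price P = sum_t PV_t = 986.519095

Answer: Price = 986.5191


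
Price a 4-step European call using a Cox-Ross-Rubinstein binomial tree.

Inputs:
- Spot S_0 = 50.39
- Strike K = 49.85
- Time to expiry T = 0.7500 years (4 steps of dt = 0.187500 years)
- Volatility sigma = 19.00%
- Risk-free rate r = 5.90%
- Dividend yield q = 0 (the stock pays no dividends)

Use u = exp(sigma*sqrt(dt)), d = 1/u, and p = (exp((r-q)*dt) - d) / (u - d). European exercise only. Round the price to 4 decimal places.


dt = T/N = 0.187500
u = exp(sigma*sqrt(dt)) = 1.085752; d = 1/u = 0.921021
p = (exp((r-q)*dt) - d) / (u - d) = 0.546971
Discount per step: exp(-r*dt) = 0.988998
Stock lattice S(k, i) with i counting down-moves:
  k=0: S(0,0) = 50.3900
  k=1: S(1,0) = 54.7110; S(1,1) = 46.4102
  k=2: S(2,0) = 59.4026; S(2,1) = 50.3900; S(2,2) = 42.7448
  k=3: S(3,0) = 64.4964; S(3,1) = 54.7110; S(3,2) = 46.4102; S(3,3) = 39.3689
  k=4: S(4,0) = 70.0271; S(4,1) = 59.4026; S(4,2) = 50.3900; S(4,3) = 42.7448; S(4,4) = 36.2596
Terminal payoffs V(N, i) = max(S_T - K, 0):
  V(4,0) = 20.177106; V(4,1) = 9.552575; V(4,2) = 0.540000; V(4,3) = 0.000000; V(4,4) = 0.000000
Backward induction: V(k, i) = exp(-r*dt) * [p * V(k+1, i) + (1-p) * V(k+1, i+1)].
  V(3,0) = exp(-r*dt) * [p*20.177106 + (1-p)*9.552575] = 15.194864
  V(3,1) = exp(-r*dt) * [p*9.552575 + (1-p)*0.540000] = 5.409447
  V(3,2) = exp(-r*dt) * [p*0.540000 + (1-p)*0.000000] = 0.292115
  V(3,3) = exp(-r*dt) * [p*0.000000 + (1-p)*0.000000] = 0.000000
  V(2,0) = exp(-r*dt) * [p*15.194864 + (1-p)*5.409447] = 10.643394
  V(2,1) = exp(-r*dt) * [p*5.409447 + (1-p)*0.292115] = 3.057142
  V(2,2) = exp(-r*dt) * [p*0.292115 + (1-p)*0.000000] = 0.158021
  V(1,0) = exp(-r*dt) * [p*10.643394 + (1-p)*3.057142] = 7.127322
  V(1,1) = exp(-r*dt) * [p*3.057142 + (1-p)*0.158021] = 1.724573
  V(0,0) = exp(-r*dt) * [p*7.127322 + (1-p)*1.724573] = 4.628238

Answer: Price = V(0,0) = 4.6282


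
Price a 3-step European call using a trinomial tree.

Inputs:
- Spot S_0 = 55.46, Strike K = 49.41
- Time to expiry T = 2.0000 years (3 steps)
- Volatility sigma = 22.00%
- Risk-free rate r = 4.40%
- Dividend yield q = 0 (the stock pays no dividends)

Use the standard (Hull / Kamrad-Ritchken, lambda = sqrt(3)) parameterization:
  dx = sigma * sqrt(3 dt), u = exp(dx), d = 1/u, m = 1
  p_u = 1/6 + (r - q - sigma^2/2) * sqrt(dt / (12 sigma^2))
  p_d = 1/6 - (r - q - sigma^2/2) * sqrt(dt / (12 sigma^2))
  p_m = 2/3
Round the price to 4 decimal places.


dt = T/N = 0.666667; dx = sigma*sqrt(3*dt) = 0.311127
u = exp(dx) = 1.364963; d = 1/u = 0.732621
p_u = 0.187880, p_m = 0.666667, p_d = 0.145453
Discount per step: exp(-r*dt) = 0.971093
Stock lattice S(k, j) with j the centered position index:
  k=0: S(0,+0) = 55.4600
  k=1: S(1,-1) = 40.6312; S(1,+0) = 55.4600; S(1,+1) = 75.7008
  k=2: S(2,-2) = 29.7672; S(2,-1) = 40.6312; S(2,+0) = 55.4600; S(2,+1) = 75.7008; S(2,+2) = 103.3288
  k=3: S(3,-3) = 21.8081; S(3,-2) = 29.7672; S(3,-1) = 40.6312; S(3,+0) = 55.4600; S(3,+1) = 75.7008; S(3,+2) = 103.3288; S(3,+3) = 141.0399
Terminal payoffs V(N, j) = max(S_T - K, 0):
  V(3,-3) = 0.000000; V(3,-2) = 0.000000; V(3,-1) = 0.000000; V(3,+0) = 6.050000; V(3,+1) = 26.290822; V(3,+2) = 53.918787; V(3,+3) = 91.629923
Backward induction: V(k, j) = exp(-r*dt) * [p_u * V(k+1, j+1) + p_m * V(k+1, j) + p_d * V(k+1, j-1)]
  V(2,-2) = exp(-r*dt) * [p_u*0.000000 + p_m*0.000000 + p_d*0.000000] = 0.000000
  V(2,-1) = exp(-r*dt) * [p_u*6.050000 + p_m*0.000000 + p_d*0.000000] = 1.103815
  V(2,+0) = exp(-r*dt) * [p_u*26.290822 + p_m*6.050000 + p_d*0.000000] = 8.713469
  V(2,+1) = exp(-r*dt) * [p_u*53.918787 + p_m*26.290822 + p_d*6.050000] = 27.712522
  V(2,+2) = exp(-r*dt) * [p_u*91.629923 + p_m*53.918787 + p_d*26.290822] = 55.338075
  V(1,-1) = exp(-r*dt) * [p_u*8.713469 + p_m*1.103815 + p_d*0.000000] = 2.304366
  V(1,+0) = exp(-r*dt) * [p_u*27.712522 + p_m*8.713469 + p_d*1.103815] = 10.853086
  V(1,+1) = exp(-r*dt) * [p_u*55.338075 + p_m*27.712522 + p_d*8.713469] = 29.268083
  V(0,+0) = exp(-r*dt) * [p_u*29.268083 + p_m*10.853086 + p_d*2.304366] = 12.691650

Answer: Price = V(0,0) = 12.6916
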